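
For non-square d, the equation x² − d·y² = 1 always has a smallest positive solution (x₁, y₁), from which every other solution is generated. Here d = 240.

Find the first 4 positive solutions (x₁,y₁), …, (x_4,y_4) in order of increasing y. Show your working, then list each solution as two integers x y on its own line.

d=240: √d = [15; 2,30] (ℓ=2, even), read p_1/q_1
a_0=15:  p_0=15·1+0=15,  q_0=15·0+1=1
a_1=2:  p_1=2·15+1=31,  q_1=2·1+0=2
(x₁, y₁) = (31, 2);  31² − 240·2² = 1 ✓
(x_2, y_2) = (31·31 + 240·2·2, 31·2 + 2·31) = (1921, 124)
(x_3, y_3) = (31·1921 + 240·2·124, 31·124 + 2·1921) = (119071, 7686)
(x_4, y_4) = (31·119071 + 240·2·7686, 31·7686 + 2·119071) = (7380481, 476408)

31 2
1921 124
119071 7686
7380481 476408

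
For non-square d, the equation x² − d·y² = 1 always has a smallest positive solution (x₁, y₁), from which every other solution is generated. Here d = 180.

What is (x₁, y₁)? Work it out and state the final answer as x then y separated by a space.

[13; 2,2,2,26] for √180; ℓ=4 ⇒ convergent index 3
a_0=13:  p_0=13·1+0=13,  q_0=13·0+1=1
a_1=2:  p_1=2·13+1=27,  q_1=2·1+0=2
a_2=2:  p_2=2·27+13=67,  q_2=2·2+1=5
a_3=2:  p_3=2·67+27=161,  q_3=2·5+2=12
fundamental: x₁=161, y₁=12  (since 25921 − 180·144 = 1)

161 12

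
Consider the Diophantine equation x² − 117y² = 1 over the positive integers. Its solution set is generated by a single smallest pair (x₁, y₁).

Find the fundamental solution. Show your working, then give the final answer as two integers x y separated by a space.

d=117: √d = [10; 1,4,2,4,1,20] (ℓ=6, even), read p_5/q_5
a_0=10:  p_0=10·1+0=10,  q_0=10·0+1=1
…
a_3=2:  p_3=2·54+11=119,  q_3=2·5+1=11
a_4=4:  p_4=4·119+54=530,  q_4=4·11+5=49
a_5=1:  p_5=1·530+119=649,  q_5=1·49+11=60
(x₁, y₁) = (649, 60);  649² − 117·60² = 1 ✓

649 60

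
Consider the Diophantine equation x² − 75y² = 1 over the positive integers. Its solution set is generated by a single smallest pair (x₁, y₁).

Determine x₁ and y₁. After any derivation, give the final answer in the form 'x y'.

√75 → a₀=8, period (1,1,1,16); ℓ=4 even so k=3
i=0: a=8 ⇒ p=8, q=1
…
i=2: a=1 ⇒ p=17, q=2
i=3: a=1 ⇒ p=26, q=3
fundamental: x₁=26, y₁=3  (since 676 − 75·9 = 1)

26 3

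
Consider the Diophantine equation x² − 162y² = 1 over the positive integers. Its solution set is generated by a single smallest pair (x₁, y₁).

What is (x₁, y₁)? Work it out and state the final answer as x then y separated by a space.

19601 1540

d=162: √d = [12; 1,2,1,2,12,2,1,2,1,24] (ℓ=10, even), read p_9/q_9
step 0: (12, 1)  from 12·(1,0) + (0,1)
step 1: (13, 1)  from 1·(12,1) + (1,0)
step 2: (38, 3)  from 2·(13,1) + (12,1)
step 3: (51, 4)  from 1·(38,3) + (13,1)
step 4: (140, 11)  from 2·(51,4) + (38,3)
…
step 6: (3602, 283)  from 2·(1731,136) + (140,11)
…
step 8: (14268, 1121)  from 2·(5333,419) + (3602,283)
step 9: (19601, 1540)  from 1·(14268,1121) + (5333,419)
(x₁, y₁) = (19601, 1540);  19601² − 162·1540² = 1 ✓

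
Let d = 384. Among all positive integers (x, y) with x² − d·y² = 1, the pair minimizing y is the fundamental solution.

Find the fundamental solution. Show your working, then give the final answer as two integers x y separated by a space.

4801 245

√384 → a₀=19, period (1,1,2,9,2,1,1,38); ℓ=8 even so k=7
a_0=19:  p_0=19·1+0=19,  q_0=19·0+1=1
a_1=1:  p_1=1·19+1=20,  q_1=1·1+0=1
…
a_3=2:  p_3=2·39+20=98,  q_3=2·2+1=5
a_4=9:  p_4=9·98+39=921,  q_4=9·5+2=47
a_5=2:  p_5=2·921+98=1940,  q_5=2·47+5=99
a_6=1:  p_6=1·1940+921=2861,  q_6=1·99+47=146
a_7=1:  p_7=1·2861+1940=4801,  q_7=1·146+99=245
→ (4801, 245).  Check: 4801²=23049601, 384·245²=23049600, difference 1.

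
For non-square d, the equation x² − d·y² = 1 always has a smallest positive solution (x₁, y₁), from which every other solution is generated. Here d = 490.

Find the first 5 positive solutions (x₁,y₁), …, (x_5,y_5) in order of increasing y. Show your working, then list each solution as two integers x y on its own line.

√490 → a₀=22, period (7,2,1,4,4,4,1,2,7,44); ℓ=10 even so k=9
a_0=22:  p_0=22·1+0=22,  q_0=22·0+1=1
a_1=7:  p_1=7·22+1=155,  q_1=7·1+0=7
a_2=2:  p_2=2·155+22=332,  q_2=2·7+1=15
a_3=1:  p_3=1·332+155=487,  q_3=1·15+7=22
a_4=4:  p_4=4·487+332=2280,  q_4=4·22+15=103
…
a_7=1:  p_7=1·40708+9607=50315,  q_7=1·1839+434=2273
a_8=2:  p_8=2·50315+40708=141338,  q_8=2·2273+1839=6385
a_9=7:  p_9=7·141338+50315=1039681,  q_9=7·6385+2273=46968
(x₁, y₁) = (1039681, 46968);  1039681² − 490·46968² = 1 ✓
k=2:  x_2 = 1039681·1039681+490·46968·46968 = 2161873163521,  y_2 = 1039681·46968+46968·1039681 = 97663474416
k=3:  x_3 = 1039681·2161873163521+490·46968·97663474416 = 4495316905044313921,  y_3 = 1039681·97663474416+46968·2161873163521 = 203077717488555624
k=4:  x_4 = 1039681·4495316905044313921+490·46968·203077717488555624 = 9347391150304592810234881,  y_4 = 1039681·203077717488555624+46968·4495316905044313921 = 422272088792340335957472
k=5:  x_5 = 1039681·9347391150304592810234881+490·46968·422272088792340335957472 = 19436609957075163398170578312001,  y_5 = 1039681·422272088792340335957472+46968·9347391150304592810234881 = 878056535095215307939712337240

1039681 46968
2161873163521 97663474416
4495316905044313921 203077717488555624
9347391150304592810234881 422272088792340335957472
19436609957075163398170578312001 878056535095215307939712337240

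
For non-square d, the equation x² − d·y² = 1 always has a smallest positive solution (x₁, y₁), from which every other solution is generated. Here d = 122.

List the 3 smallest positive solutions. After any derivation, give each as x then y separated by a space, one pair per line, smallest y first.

d=122: √d = [11; 22] (ℓ=1, odd), read p_1/q_1
k=0  a_k=11  p_k/q_k = 11/1
k=1  a_k=22  p_k/q_k = 243/22
(x₁, y₁) = (243, 22);  243² − 122·22² = 1 ✓
(x_2, y_2) = (243·243 + 122·22·22, 243·22 + 22·243) = (118097, 10692)
(x_3, y_3) = (243·118097 + 122·22·10692, 243·10692 + 22·118097) = (57394899, 5196290)

243 22
118097 10692
57394899 5196290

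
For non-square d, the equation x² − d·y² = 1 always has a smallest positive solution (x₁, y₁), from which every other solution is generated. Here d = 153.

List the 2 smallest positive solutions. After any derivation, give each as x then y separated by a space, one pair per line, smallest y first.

d=153: √d = [12; 2,1,2,2,2,1,2,24] (ℓ=8, even), read p_7/q_7
i=0: a=12 ⇒ p=12, q=1
…
i=6: a=1 ⇒ p=804, q=65
i=7: a=2 ⇒ p=2177, q=176
(x₁, y₁) = (2177, 176);  2177² − 153·176² = 1 ✓
(x_2, y_2) = (2177·2177 + 153·176·176, 2177·176 + 176·2177) = (9478657, 766304)

2177 176
9478657 766304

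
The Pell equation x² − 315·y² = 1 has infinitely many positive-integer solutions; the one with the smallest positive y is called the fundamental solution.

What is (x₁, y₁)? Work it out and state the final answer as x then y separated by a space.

71 4

√315 → a₀=17, period (1,2,1,34); ℓ=4 even so k=3
step 0: (17, 1)  from 17·(1,0) + (0,1)
…
step 2: (53, 3)  from 2·(18,1) + (17,1)
step 3: (71, 4)  from 1·(53,3) + (18,1)
(x₁, y₁) = (71, 4);  71² − 315·4² = 1 ✓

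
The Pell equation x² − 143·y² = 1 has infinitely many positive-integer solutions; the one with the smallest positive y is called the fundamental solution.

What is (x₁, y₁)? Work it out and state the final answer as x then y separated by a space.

√143 → a₀=11, period (1,22); ℓ=2 even so k=1
a_0=11:  p_0=11·1+0=11,  q_0=11·0+1=1
a_1=1:  p_1=1·11+1=12,  q_1=1·1+0=1
fundamental: x₁=12, y₁=1  (since 144 − 143·1 = 1)

12 1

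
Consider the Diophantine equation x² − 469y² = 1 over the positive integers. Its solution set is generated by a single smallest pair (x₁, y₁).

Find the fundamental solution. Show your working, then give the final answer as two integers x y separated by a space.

137215 6336

√469 = [21; 1,1,1,10,6,10,1,1,1,42, …], period ℓ=10 (even) → k=9
step 0: (21, 1)  from 21·(1,0) + (0,1)
…
step 6: (42923, 1982)  from 10·(4223,195) + (693,32)
step 7: (47146, 2177)  from 1·(42923,1982) + (4223,195)
step 8: (90069, 4159)  from 1·(47146,2177) + (42923,1982)
step 9: (137215, 6336)  from 1·(90069,4159) + (47146,2177)
fundamental: x₁=137215, y₁=6336  (since 18827956225 − 469·40144896 = 1)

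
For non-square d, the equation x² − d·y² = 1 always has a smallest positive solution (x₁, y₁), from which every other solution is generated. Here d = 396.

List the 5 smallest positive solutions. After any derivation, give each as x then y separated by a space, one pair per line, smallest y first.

d=396: √d = [19; 1,8,1,38] (ℓ=4, even), read p_3/q_3
step 0: (19, 1)  from 19·(1,0) + (0,1)
step 1: (20, 1)  from 1·(19,1) + (1,0)
step 2: (179, 9)  from 8·(20,1) + (19,1)
step 3: (199, 10)  from 1·(179,9) + (20,1)
(x₁, y₁) = (199, 10);  199² − 396·10² = 1 ✓
n=2: (199,10)∘(199,10) = (199·199+396·10·10, 199·10+10·199) = (79201,3980)
n=3: (79201,3980)∘(199,10) = (199·79201+396·10·3980, 199·3980+10·79201) = (31521799,1584030)
n=4: (31521799,1584030)∘(199,10) = (199·31521799+396·10·1584030, 199·1584030+10·31521799) = (12545596801,630439960)
n=5: (12545596801,630439960)∘(199,10) = (199·12545596801+396·10·630439960, 199·630439960+10·12545596801) = (4993116004999,250913520050)

199 10
79201 3980
31521799 1584030
12545596801 630439960
4993116004999 250913520050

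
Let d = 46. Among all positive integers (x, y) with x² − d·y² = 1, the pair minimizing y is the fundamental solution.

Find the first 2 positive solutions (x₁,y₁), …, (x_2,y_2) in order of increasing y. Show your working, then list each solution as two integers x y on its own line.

√46 → a₀=6, period (1,3,1,1,2,6,2,1,1,3,1,12); ℓ=12 even so k=11
k=0  a_k=6  p_k/q_k = 6/1
k=1  a_k=1  p_k/q_k = 7/1
k=2  a_k=3  p_k/q_k = 27/4
k=3  a_k=1  p_k/q_k = 34/5
k=4  a_k=1  p_k/q_k = 61/9
…
k=6  a_k=6  p_k/q_k = 997/147
…
k=9  a_k=1  p_k/q_k = 5297/781
k=10  a_k=3  p_k/q_k = 19038/2807
k=11  a_k=1  p_k/q_k = 24335/3588
→ (24335, 3588).  Check: 24335²=592192225, 46·3588²=592192224, difference 1.
(x_2, y_2) = (24335·24335 + 46·3588·3588, 24335·3588 + 3588·24335) = (1184384449, 174627960)

24335 3588
1184384449 174627960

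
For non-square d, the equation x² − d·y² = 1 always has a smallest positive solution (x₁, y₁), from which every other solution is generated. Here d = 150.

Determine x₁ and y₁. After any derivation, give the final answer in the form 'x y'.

√150 → a₀=12, period (4,24); ℓ=2 even so k=1
k=0  a_k=12  p_k/q_k = 12/1
k=1  a_k=4  p_k/q_k = 49/4
→ (49, 4).  Check: 49²=2401, 150·4²=2400, difference 1.

49 4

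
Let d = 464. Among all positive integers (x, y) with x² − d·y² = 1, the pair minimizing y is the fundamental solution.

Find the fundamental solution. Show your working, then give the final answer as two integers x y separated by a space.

√464 → a₀=21, period (1,1,5,1,1,1,5,1,1,42); ℓ=10 even so k=9
a_0=21:  p_0=21·1+0=21,  q_0=21·0+1=1
…
a_2=1:  p_2=1·22+21=43,  q_2=1·1+1=2
…
a_4=1:  p_4=1·237+43=280,  q_4=1·11+2=13
a_5=1:  p_5=1·280+237=517,  q_5=1·13+11=24
a_6=1:  p_6=1·517+280=797,  q_6=1·24+13=37
a_7=5:  p_7=5·797+517=4502,  q_7=5·37+24=209
a_8=1:  p_8=1·4502+797=5299,  q_8=1·209+37=246
a_9=1:  p_9=1·5299+4502=9801,  q_9=1·246+209=455
fundamental: x₁=9801, y₁=455  (since 96059601 − 464·207025 = 1)

9801 455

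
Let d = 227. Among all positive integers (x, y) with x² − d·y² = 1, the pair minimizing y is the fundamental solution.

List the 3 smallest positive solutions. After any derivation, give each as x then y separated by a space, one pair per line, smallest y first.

226 15
102151 6780
46172026 3064545

d=227: √d = [15; 15,30] (ℓ=2, even), read p_1/q_1
i=0: a=15 ⇒ p=15, q=1
i=1: a=15 ⇒ p=226, q=15
→ (226, 15).  Check: 226²=51076, 227·15²=51075, difference 1.
n=2: (226,15)∘(226,15) = (226·226+227·15·15, 226·15+15·226) = (102151,6780)
n=3: (102151,6780)∘(226,15) = (226·102151+227·15·6780, 226·6780+15·102151) = (46172026,3064545)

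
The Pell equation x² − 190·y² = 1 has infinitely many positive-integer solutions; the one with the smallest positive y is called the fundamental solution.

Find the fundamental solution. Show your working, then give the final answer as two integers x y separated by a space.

52021 3774

√190 = [13; 1,3,1,1,1,…,3,1,26, …], period ℓ=14 (even) → k=13
a_0=13:  p_0=13·1+0=13,  q_0=13·0+1=1
a_1=1:  p_1=1·13+1=14,  q_1=1·1+0=1
a_2=3:  p_2=3·14+13=55,  q_2=3·1+1=4
…
a_7=2:  p_7=2·510+193=1213,  q_7=2·37+14=88
…
a_9=1:  p_9=1·2936+1213=4149,  q_9=1·213+88=301
a_10=1:  p_10=1·4149+2936=7085,  q_10=1·301+213=514
a_11=1:  p_11=1·7085+4149=11234,  q_11=1·514+301=815
a_12=3:  p_12=3·11234+7085=40787,  q_12=3·815+514=2959
a_13=1:  p_13=1·40787+11234=52021,  q_13=1·2959+815=3774
→ (52021, 3774).  Check: 52021²=2706184441, 190·3774²=2706184440, difference 1.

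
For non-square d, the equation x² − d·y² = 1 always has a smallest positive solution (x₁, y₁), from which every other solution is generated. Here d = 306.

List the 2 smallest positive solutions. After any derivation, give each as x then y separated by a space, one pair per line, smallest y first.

√306 = [17; 2,34, …], period ℓ=2 (even) → k=1
k=0  a_k=17  p_k/q_k = 17/1
k=1  a_k=2  p_k/q_k = 35/2
(x₁, y₁) = (35, 2);  35² − 306·2² = 1 ✓
(35+2√306)^2 = 2449 + 140√306

35 2
2449 140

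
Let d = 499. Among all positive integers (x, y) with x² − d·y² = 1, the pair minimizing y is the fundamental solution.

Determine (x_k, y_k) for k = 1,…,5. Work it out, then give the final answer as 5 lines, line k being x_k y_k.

√499 = [22; 2,1,21,1,2,44, …], period ℓ=6 (even) → k=5
a_0=22:  p_0=22·1+0=22,  q_0=22·0+1=1
…
a_2=1:  p_2=1·45+22=67,  q_2=1·2+1=3
…
a_4=1:  p_4=1·1452+67=1519,  q_4=1·65+3=68
a_5=2:  p_5=2·1519+1452=4490,  q_5=2·68+65=201
→ (4490, 201).  Check: 4490²=20160100, 499·201²=20160099, difference 1.
(4490+201√499)^2 = 40320199 + 1804980√499
(4490+201√499)^3 = 362075382530 + 16208720199√499
(4490+201√499)^4 = 3251436894799201 + 145554305582040√499
(4490+201√499)^5 = 29197902953221442450 + 1307077647917999001√499

4490 201
40320199 1804980
362075382530 16208720199
3251436894799201 145554305582040
29197902953221442450 1307077647917999001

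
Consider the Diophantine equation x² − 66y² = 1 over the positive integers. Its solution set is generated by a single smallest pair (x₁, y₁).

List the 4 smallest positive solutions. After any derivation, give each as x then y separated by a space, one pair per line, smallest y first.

√66 = [8; 8,16, …], period ℓ=2 (even) → k=1
i=0: a=8 ⇒ p=8, q=1
i=1: a=8 ⇒ p=65, q=8
(x₁, y₁) = (65, 8);  65² − 66·8² = 1 ✓
(x_2, y_2) = (65·65 + 66·8·8, 65·8 + 8·65) = (8449, 1040)
(x_3, y_3) = (65·8449 + 66·8·1040, 65·1040 + 8·8449) = (1098305, 135192)
(x_4, y_4) = (65·1098305 + 66·8·135192, 65·135192 + 8·1098305) = (142771201, 17573920)

65 8
8449 1040
1098305 135192
142771201 17573920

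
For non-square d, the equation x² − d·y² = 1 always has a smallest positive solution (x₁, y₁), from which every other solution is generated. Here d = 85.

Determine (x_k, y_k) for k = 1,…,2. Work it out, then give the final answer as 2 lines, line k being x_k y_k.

285769 30996
163327842721 17715391848

√85 = [9; 4,1,1,4,18, …], period ℓ=5 (odd) → k=9
i=0: a=9 ⇒ p=9, q=1
…
i=2: a=1 ⇒ p=46, q=5
i=3: a=1 ⇒ p=83, q=9
i=4: a=4 ⇒ p=378, q=41
i=5: a=18 ⇒ p=6887, q=747
i=6: a=4 ⇒ p=27926, q=3029
i=7: a=1 ⇒ p=34813, q=3776
i=8: a=1 ⇒ p=62739, q=6805
i=9: a=4 ⇒ p=285769, q=30996
(x₁, y₁) = (285769, 30996);  285769² − 85·30996² = 1 ✓
(285769+30996√85)^2 = 163327842721 + 17715391848√85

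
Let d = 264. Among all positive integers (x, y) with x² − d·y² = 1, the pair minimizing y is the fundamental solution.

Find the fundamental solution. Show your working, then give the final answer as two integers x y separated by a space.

65 4

√264 = [16; 4,32, …], period ℓ=2 (even) → k=1
a_0=16:  p_0=16·1+0=16,  q_0=16·0+1=1
a_1=4:  p_1=4·16+1=65,  q_1=4·1+0=4
(x₁, y₁) = (65, 4);  65² − 264·4² = 1 ✓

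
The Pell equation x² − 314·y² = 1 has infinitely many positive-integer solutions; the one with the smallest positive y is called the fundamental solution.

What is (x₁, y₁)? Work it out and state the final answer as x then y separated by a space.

√314 → a₀=17, period (1,2,1,1,2,1,34); ℓ=7 odd so k=13
i=0: a=17 ⇒ p=17, q=1
i=1: a=1 ⇒ p=18, q=1
i=2: a=2 ⇒ p=53, q=3
i=3: a=1 ⇒ p=71, q=4
…
i=6: a=1 ⇒ p=443, q=25
…
i=12: a=2 ⇒ p=282617, q=15949
i=13: a=1 ⇒ p=392499, q=22150
→ (392499, 22150).  Check: 392499²=154055465001, 314·22150²=154055465000, difference 1.

392499 22150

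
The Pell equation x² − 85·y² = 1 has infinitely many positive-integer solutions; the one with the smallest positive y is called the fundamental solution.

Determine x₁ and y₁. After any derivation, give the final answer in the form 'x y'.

[9; 4,1,1,4,18] for √85; ℓ=5 ⇒ convergent index 9
k=0  a_k=9  p_k/q_k = 9/1
k=1  a_k=4  p_k/q_k = 37/4
…
k=5  a_k=18  p_k/q_k = 6887/747
…
k=8  a_k=1  p_k/q_k = 62739/6805
k=9  a_k=4  p_k/q_k = 285769/30996
→ (285769, 30996).  Check: 285769²=81663921361, 85·30996²=81663921360, difference 1.

285769 30996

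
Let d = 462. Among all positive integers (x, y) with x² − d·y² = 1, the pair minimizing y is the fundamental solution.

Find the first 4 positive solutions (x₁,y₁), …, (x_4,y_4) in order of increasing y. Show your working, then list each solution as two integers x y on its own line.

43 2
3697 172
317899 14790
27335617 1271768

d=462: √d = [21; 2,42] (ℓ=2, even), read p_1/q_1
step 0: (21, 1)  from 21·(1,0) + (0,1)
step 1: (43, 2)  from 2·(21,1) + (1,0)
(x₁, y₁) = (43, 2);  43² − 462·2² = 1 ✓
(x_2, y_2) = (43·43 + 462·2·2, 43·2 + 2·43) = (3697, 172)
(x_3, y_3) = (43·3697 + 462·2·172, 43·172 + 2·3697) = (317899, 14790)
(x_4, y_4) = (43·317899 + 462·2·14790, 43·14790 + 2·317899) = (27335617, 1271768)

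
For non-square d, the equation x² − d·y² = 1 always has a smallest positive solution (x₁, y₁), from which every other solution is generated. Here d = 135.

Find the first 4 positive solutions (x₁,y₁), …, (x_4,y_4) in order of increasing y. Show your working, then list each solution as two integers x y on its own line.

√135 = [11; 1,1,1,1,1,1,1,22, …], period ℓ=8 (even) → k=7
a_0=11:  p_0=11·1+0=11,  q_0=11·0+1=1
…
a_6=1:  p_6=1·93+58=151,  q_6=1·8+5=13
a_7=1:  p_7=1·151+93=244,  q_7=1·13+8=21
(x₁, y₁) = (244, 21);  244² − 135·21² = 1 ✓
(x_2, y_2) = (244·244 + 135·21·21, 244·21 + 21·244) = (119071, 10248)
(x_3, y_3) = (244·119071 + 135·21·10248, 244·10248 + 21·119071) = (58106404, 5001003)
(x_4, y_4) = (244·58106404 + 135·21·5001003, 244·5001003 + 21·58106404) = (28355806081, 2440479216)

244 21
119071 10248
58106404 5001003
28355806081 2440479216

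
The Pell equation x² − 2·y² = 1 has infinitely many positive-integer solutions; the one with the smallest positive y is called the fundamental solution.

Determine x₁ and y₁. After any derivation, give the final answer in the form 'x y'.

[1; 2] for √2; ℓ=1 ⇒ convergent index 1
k=0  a_k=1  p_k/q_k = 1/1
k=1  a_k=2  p_k/q_k = 3/2
(x₁, y₁) = (3, 2);  3² − 2·2² = 1 ✓

3 2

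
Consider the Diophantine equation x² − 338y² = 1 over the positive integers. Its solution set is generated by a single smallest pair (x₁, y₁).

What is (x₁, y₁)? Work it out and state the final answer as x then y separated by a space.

√338 = [18; 2,1,1,2,36, …], period ℓ=5 (odd) → k=9
k=0  a_k=18  p_k/q_k = 18/1
k=1  a_k=2  p_k/q_k = 37/2
…
k=8  a_k=1  p_k/q_k = 43958/2391
k=9  a_k=2  p_k/q_k = 114243/6214
(x₁, y₁) = (114243, 6214);  114243² − 338·6214² = 1 ✓

114243 6214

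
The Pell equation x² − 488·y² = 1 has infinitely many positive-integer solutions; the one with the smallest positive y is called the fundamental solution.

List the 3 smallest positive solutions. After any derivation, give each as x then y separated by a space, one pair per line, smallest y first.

[22; 11,44] for √488; ℓ=2 ⇒ convergent index 1
i=0: a=22 ⇒ p=22, q=1
i=1: a=11 ⇒ p=243, q=11
(x₁, y₁) = (243, 11);  243² − 488·11² = 1 ✓
n=2: (243,11)∘(243,11) = (243·243+488·11·11, 243·11+11·243) = (118097,5346)
n=3: (118097,5346)∘(243,11) = (243·118097+488·11·5346, 243·5346+11·118097) = (57394899,2598145)

243 11
118097 5346
57394899 2598145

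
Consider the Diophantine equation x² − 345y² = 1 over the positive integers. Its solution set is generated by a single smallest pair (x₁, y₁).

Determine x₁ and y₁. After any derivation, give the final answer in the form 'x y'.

6761 364

√345 → a₀=18, period (1,1,2,1,6,1,2,1,1,36); ℓ=10 even so k=9
i=0: a=18 ⇒ p=18, q=1
i=1: a=1 ⇒ p=19, q=1
…
i=3: a=2 ⇒ p=93, q=5
i=4: a=1 ⇒ p=130, q=7
…
i=6: a=1 ⇒ p=1003, q=54
i=7: a=2 ⇒ p=2879, q=155
i=8: a=1 ⇒ p=3882, q=209
i=9: a=1 ⇒ p=6761, q=364
(x₁, y₁) = (6761, 364);  6761² − 345·364² = 1 ✓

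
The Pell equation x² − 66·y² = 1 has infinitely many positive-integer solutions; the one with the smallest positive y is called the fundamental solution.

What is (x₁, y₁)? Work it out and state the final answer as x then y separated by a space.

√66 = [8; 8,16, …], period ℓ=2 (even) → k=1
step 0: (8, 1)  from 8·(1,0) + (0,1)
step 1: (65, 8)  from 8·(8,1) + (1,0)
fundamental: x₁=65, y₁=8  (since 4225 − 66·64 = 1)

65 8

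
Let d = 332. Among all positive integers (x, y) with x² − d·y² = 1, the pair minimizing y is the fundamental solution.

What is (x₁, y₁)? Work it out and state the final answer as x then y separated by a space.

√332 → a₀=18, period (4,1,1,8,1,1,4,36); ℓ=8 even so k=7
a_0=18:  p_0=18·1+0=18,  q_0=18·0+1=1
a_1=4:  p_1=4·18+1=73,  q_1=4·1+0=4
a_2=1:  p_2=1·73+18=91,  q_2=1·4+1=5
…
a_4=8:  p_4=8·164+91=1403,  q_4=8·9+5=77
…
a_6=1:  p_6=1·1567+1403=2970,  q_6=1·86+77=163
a_7=4:  p_7=4·2970+1567=13447,  q_7=4·163+86=738
(x₁, y₁) = (13447, 738);  13447² − 332·738² = 1 ✓

13447 738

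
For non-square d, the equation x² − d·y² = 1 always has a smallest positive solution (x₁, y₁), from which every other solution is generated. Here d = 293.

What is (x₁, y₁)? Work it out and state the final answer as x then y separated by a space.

12320649 719780

d=293: √d = [17; 8,1,1,8,34] (ℓ=5, odd), read p_9/q_9
step 0: (17, 1)  from 17·(1,0) + (0,1)
step 1: (137, 8)  from 8·(17,1) + (1,0)
step 2: (154, 9)  from 1·(137,8) + (17,1)
…
step 4: (2482, 145)  from 8·(291,17) + (154,9)
…
step 6: (679914, 39721)  from 8·(84679,4947) + (2482,145)
step 7: (764593, 44668)  from 1·(679914,39721) + (84679,4947)
step 8: (1444507, 84389)  from 1·(764593,44668) + (679914,39721)
step 9: (12320649, 719780)  from 8·(1444507,84389) + (764593,44668)
→ (12320649, 719780).  Check: 12320649²=151798391781201, 293·719780²=151798391781200, difference 1.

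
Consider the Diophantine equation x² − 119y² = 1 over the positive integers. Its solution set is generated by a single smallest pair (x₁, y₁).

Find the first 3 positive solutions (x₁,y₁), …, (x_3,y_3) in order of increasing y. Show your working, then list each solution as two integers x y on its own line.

√119 = [10; 1,9,1,20, …], period ℓ=4 (even) → k=3
i=0: a=10 ⇒ p=10, q=1
…
i=2: a=9 ⇒ p=109, q=10
i=3: a=1 ⇒ p=120, q=11
→ (120, 11).  Check: 120²=14400, 119·11²=14399, difference 1.
k=2:  x_2 = 120·120+119·11·11 = 28799,  y_2 = 120·11+11·120 = 2640
k=3:  x_3 = 120·28799+119·11·2640 = 6911640,  y_3 = 120·2640+11·28799 = 633589

120 11
28799 2640
6911640 633589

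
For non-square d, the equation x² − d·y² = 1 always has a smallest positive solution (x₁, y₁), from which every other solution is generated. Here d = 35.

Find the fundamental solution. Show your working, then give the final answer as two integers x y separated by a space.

6 1

[5; 1,10] for √35; ℓ=2 ⇒ convergent index 1
a_0=5:  p_0=5·1+0=5,  q_0=5·0+1=1
a_1=1:  p_1=1·5+1=6,  q_1=1·1+0=1
(x₁, y₁) = (6, 1);  6² − 35·1² = 1 ✓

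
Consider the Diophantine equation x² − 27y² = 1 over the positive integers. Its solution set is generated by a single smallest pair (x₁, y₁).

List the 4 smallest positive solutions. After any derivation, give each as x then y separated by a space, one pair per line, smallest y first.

√27 → a₀=5, period (5,10); ℓ=2 even so k=1
i=0: a=5 ⇒ p=5, q=1
i=1: a=5 ⇒ p=26, q=5
(x₁, y₁) = (26, 5);  26² − 27·5² = 1 ✓
n=2: (26,5)∘(26,5) = (26·26+27·5·5, 26·5+5·26) = (1351,260)
n=3: (1351,260)∘(26,5) = (26·1351+27·5·260, 26·260+5·1351) = (70226,13515)
n=4: (70226,13515)∘(26,5) = (26·70226+27·5·13515, 26·13515+5·70226) = (3650401,702520)

26 5
1351 260
70226 13515
3650401 702520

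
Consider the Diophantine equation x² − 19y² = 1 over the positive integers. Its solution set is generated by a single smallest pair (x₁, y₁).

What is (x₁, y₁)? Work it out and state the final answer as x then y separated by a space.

[4; 2,1,3,1,2,8] for √19; ℓ=6 ⇒ convergent index 5
step 0: (4, 1)  from 4·(1,0) + (0,1)
…
step 2: (13, 3)  from 1·(9,2) + (4,1)
step 3: (48, 11)  from 3·(13,3) + (9,2)
step 4: (61, 14)  from 1·(48,11) + (13,3)
step 5: (170, 39)  from 2·(61,14) + (48,11)
fundamental: x₁=170, y₁=39  (since 28900 − 19·1521 = 1)

170 39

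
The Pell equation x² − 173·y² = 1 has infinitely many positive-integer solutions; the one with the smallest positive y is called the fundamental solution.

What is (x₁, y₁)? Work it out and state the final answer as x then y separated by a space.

2499849 190060

d=173: √d = [13; 6,1,1,6,26] (ℓ=5, odd), read p_9/q_9
i=0: a=13 ⇒ p=13, q=1
i=1: a=6 ⇒ p=79, q=6
i=2: a=1 ⇒ p=92, q=7
i=3: a=1 ⇒ p=171, q=13
i=4: a=6 ⇒ p=1118, q=85
…
i=7: a=1 ⇒ p=205791, q=15646
i=8: a=1 ⇒ p=382343, q=29069
i=9: a=6 ⇒ p=2499849, q=190060
(x₁, y₁) = (2499849, 190060);  2499849² − 173·190060² = 1 ✓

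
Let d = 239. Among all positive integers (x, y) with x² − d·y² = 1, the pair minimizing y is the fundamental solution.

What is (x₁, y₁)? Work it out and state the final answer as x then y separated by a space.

d=239: √d = [15; 2,5,1,2,4,15,4,2,1,5,2,30] (ℓ=12, even), read p_11/q_11
i=0: a=15 ⇒ p=15, q=1
…
i=6: a=15 ⇒ p=37907, q=2452
i=7: a=4 ⇒ p=154117, q=9969
…
i=10: a=5 ⇒ p=2847431, q=184185
i=11: a=2 ⇒ p=6195120, q=400729
fundamental: x₁=6195120, y₁=400729  (since 38379511814400 − 239·160583731441 = 1)

6195120 400729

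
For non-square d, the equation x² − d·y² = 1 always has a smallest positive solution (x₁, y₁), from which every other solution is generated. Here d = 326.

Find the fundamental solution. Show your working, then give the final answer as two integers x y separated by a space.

[18; 18,36] for √326; ℓ=2 ⇒ convergent index 1
k=0  a_k=18  p_k/q_k = 18/1
k=1  a_k=18  p_k/q_k = 325/18
→ (325, 18).  Check: 325²=105625, 326·18²=105624, difference 1.

325 18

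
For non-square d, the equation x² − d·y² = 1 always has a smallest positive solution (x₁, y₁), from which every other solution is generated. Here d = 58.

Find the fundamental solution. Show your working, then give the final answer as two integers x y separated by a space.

19603 2574

d=58: √d = [7; 1,1,1,1,1,1,14] (ℓ=7, odd), read p_13/q_13
step 0: (7, 1)  from 7·(1,0) + (0,1)
…
step 2: (15, 2)  from 1·(8,1) + (7,1)
step 3: (23, 3)  from 1·(15,2) + (8,1)
step 4: (38, 5)  from 1·(23,3) + (15,2)
step 5: (61, 8)  from 1·(38,5) + (23,3)
step 6: (99, 13)  from 1·(61,8) + (38,5)
step 7: (1447, 190)  from 14·(99,13) + (61,8)
step 8: (1546, 203)  from 1·(1447,190) + (99,13)
step 9: (2993, 393)  from 1·(1546,203) + (1447,190)
step 10: (4539, 596)  from 1·(2993,393) + (1546,203)
step 11: (7532, 989)  from 1·(4539,596) + (2993,393)
step 12: (12071, 1585)  from 1·(7532,989) + (4539,596)
step 13: (19603, 2574)  from 1·(12071,1585) + (7532,989)
→ (19603, 2574).  Check: 19603²=384277609, 58·2574²=384277608, difference 1.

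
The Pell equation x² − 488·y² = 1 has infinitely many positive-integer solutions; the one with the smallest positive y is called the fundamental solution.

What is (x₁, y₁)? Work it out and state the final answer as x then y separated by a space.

[22; 11,44] for √488; ℓ=2 ⇒ convergent index 1
a_0=22:  p_0=22·1+0=22,  q_0=22·0+1=1
a_1=11:  p_1=11·22+1=243,  q_1=11·1+0=11
(x₁, y₁) = (243, 11);  243² − 488·11² = 1 ✓

243 11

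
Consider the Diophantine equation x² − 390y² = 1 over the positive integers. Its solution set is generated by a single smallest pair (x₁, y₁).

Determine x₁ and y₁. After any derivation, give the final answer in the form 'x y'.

d=390: √d = [19; 1,2,1,38] (ℓ=4, even), read p_3/q_3
i=0: a=19 ⇒ p=19, q=1
i=1: a=1 ⇒ p=20, q=1
i=2: a=2 ⇒ p=59, q=3
i=3: a=1 ⇒ p=79, q=4
(x₁, y₁) = (79, 4);  79² − 390·4² = 1 ✓

79 4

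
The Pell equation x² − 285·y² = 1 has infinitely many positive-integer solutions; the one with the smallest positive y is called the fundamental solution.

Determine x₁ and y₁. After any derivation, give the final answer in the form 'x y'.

2431 144

d=285: √d = [16; 1,7,2,7,1,32] (ℓ=6, even), read p_5/q_5
i=0: a=16 ⇒ p=16, q=1
i=1: a=1 ⇒ p=17, q=1
…
i=3: a=2 ⇒ p=287, q=17
i=4: a=7 ⇒ p=2144, q=127
i=5: a=1 ⇒ p=2431, q=144
fundamental: x₁=2431, y₁=144  (since 5909761 − 285·20736 = 1)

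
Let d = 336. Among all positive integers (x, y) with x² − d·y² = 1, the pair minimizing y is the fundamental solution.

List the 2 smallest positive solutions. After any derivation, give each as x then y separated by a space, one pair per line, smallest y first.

55 3
6049 330

d=336: √d = [18; 3,36] (ℓ=2, even), read p_1/q_1
a_0=18:  p_0=18·1+0=18,  q_0=18·0+1=1
a_1=3:  p_1=3·18+1=55,  q_1=3·1+0=3
→ (55, 3).  Check: 55²=3025, 336·3²=3024, difference 1.
k=2:  x_2 = 55·55+336·3·3 = 6049,  y_2 = 55·3+3·55 = 330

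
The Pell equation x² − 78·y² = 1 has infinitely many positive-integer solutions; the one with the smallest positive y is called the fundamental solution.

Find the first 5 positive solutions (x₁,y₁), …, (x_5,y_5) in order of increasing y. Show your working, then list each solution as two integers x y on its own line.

√78 → a₀=8, period (1,4,1,16); ℓ=4 even so k=3
a_0=8:  p_0=8·1+0=8,  q_0=8·0+1=1
…
a_2=4:  p_2=4·9+8=44,  q_2=4·1+1=5
a_3=1:  p_3=1·44+9=53,  q_3=1·5+1=6
fundamental: x₁=53, y₁=6  (since 2809 − 78·36 = 1)
k=2:  x_2 = 53·53+78·6·6 = 5617,  y_2 = 53·6+6·53 = 636
k=3:  x_3 = 53·5617+78·6·636 = 595349,  y_3 = 53·636+6·5617 = 67410
k=4:  x_4 = 53·595349+78·6·67410 = 63101377,  y_4 = 53·67410+6·595349 = 7144824
k=5:  x_5 = 53·63101377+78·6·7144824 = 6688150613,  y_5 = 53·7144824+6·63101377 = 757283934

53 6
5617 636
595349 67410
63101377 7144824
6688150613 757283934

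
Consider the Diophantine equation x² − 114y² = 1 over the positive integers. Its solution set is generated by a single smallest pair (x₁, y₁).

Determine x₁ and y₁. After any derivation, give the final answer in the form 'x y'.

d=114: √d = [10; 1,2,10,2,1,20] (ℓ=6, even), read p_5/q_5
a_0=10:  p_0=10·1+0=10,  q_0=10·0+1=1
a_1=1:  p_1=1·10+1=11,  q_1=1·1+0=1
a_2=2:  p_2=2·11+10=32,  q_2=2·1+1=3
…
a_4=2:  p_4=2·331+32=694,  q_4=2·31+3=65
a_5=1:  p_5=1·694+331=1025,  q_5=1·65+31=96
(x₁, y₁) = (1025, 96);  1025² − 114·96² = 1 ✓

1025 96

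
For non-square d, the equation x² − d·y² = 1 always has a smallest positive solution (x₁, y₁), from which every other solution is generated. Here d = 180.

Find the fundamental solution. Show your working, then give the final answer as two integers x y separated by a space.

161 12

√180 → a₀=13, period (2,2,2,26); ℓ=4 even so k=3
a_0=13:  p_0=13·1+0=13,  q_0=13·0+1=1
…
a_2=2:  p_2=2·27+13=67,  q_2=2·2+1=5
a_3=2:  p_3=2·67+27=161,  q_3=2·5+2=12
fundamental: x₁=161, y₁=12  (since 25921 − 180·144 = 1)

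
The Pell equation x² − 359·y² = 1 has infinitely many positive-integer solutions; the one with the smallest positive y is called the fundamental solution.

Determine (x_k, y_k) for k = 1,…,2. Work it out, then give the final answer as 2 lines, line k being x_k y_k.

360 19
259199 13680

[18; 1,17,1,36] for √359; ℓ=4 ⇒ convergent index 3
k=0  a_k=18  p_k/q_k = 18/1
k=1  a_k=1  p_k/q_k = 19/1
k=2  a_k=17  p_k/q_k = 341/18
k=3  a_k=1  p_k/q_k = 360/19
(x₁, y₁) = (360, 19);  360² − 359·19² = 1 ✓
(x_2, y_2) = (360·360 + 359·19·19, 360·19 + 19·360) = (259199, 13680)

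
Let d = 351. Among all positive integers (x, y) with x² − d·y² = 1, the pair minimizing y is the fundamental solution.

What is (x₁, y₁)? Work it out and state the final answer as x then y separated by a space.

√351 → a₀=18, period (1,2,1,3,2,2,2,3,1,2,1,36); ℓ=12 even so k=11
step 0: (18, 1)  from 18·(1,0) + (0,1)
step 1: (19, 1)  from 1·(18,1) + (1,0)
step 2: (56, 3)  from 2·(19,1) + (18,1)
step 3: (75, 4)  from 1·(56,3) + (19,1)
step 4: (281, 15)  from 3·(75,4) + (56,3)
…
step 6: (1555, 83)  from 2·(637,34) + (281,15)
step 7: (3747, 200)  from 2·(1555,83) + (637,34)
step 8: (12796, 683)  from 3·(3747,200) + (1555,83)
step 9: (16543, 883)  from 1·(12796,683) + (3747,200)
step 10: (45882, 2449)  from 2·(16543,883) + (12796,683)
step 11: (62425, 3332)  from 1·(45882,2449) + (16543,883)
→ (62425, 3332).  Check: 62425²=3896880625, 351·3332²=3896880624, difference 1.

62425 3332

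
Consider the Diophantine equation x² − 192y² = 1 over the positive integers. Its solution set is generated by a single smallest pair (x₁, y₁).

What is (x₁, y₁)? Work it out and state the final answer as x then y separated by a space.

97 7

√192 = [13; 1,5,1,26, …], period ℓ=4 (even) → k=3
i=0: a=13 ⇒ p=13, q=1
…
i=2: a=5 ⇒ p=83, q=6
i=3: a=1 ⇒ p=97, q=7
(x₁, y₁) = (97, 7);  97² − 192·7² = 1 ✓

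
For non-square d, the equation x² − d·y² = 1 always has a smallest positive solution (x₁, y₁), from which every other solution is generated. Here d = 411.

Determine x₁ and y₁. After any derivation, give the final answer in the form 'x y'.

√411 → a₀=20, period (3,1,1,1,19,1,1,1,3,40); ℓ=10 even so k=9
k=0  a_k=20  p_k/q_k = 20/1
k=1  a_k=3  p_k/q_k = 61/3
k=2  a_k=1  p_k/q_k = 81/4
k=3  a_k=1  p_k/q_k = 142/7
…
k=5  a_k=19  p_k/q_k = 4379/216
k=6  a_k=1  p_k/q_k = 4602/227
k=7  a_k=1  p_k/q_k = 8981/443
k=8  a_k=1  p_k/q_k = 13583/670
k=9  a_k=3  p_k/q_k = 49730/2453
→ (49730, 2453).  Check: 49730²=2473072900, 411·2453²=2473072899, difference 1.

49730 2453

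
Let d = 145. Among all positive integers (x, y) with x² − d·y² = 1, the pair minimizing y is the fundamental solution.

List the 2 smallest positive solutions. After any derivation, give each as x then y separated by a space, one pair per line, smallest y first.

289 24
167041 13872

[12; 24] for √145; ℓ=1 ⇒ convergent index 1
i=0: a=12 ⇒ p=12, q=1
i=1: a=24 ⇒ p=289, q=24
(x₁, y₁) = (289, 24);  289² − 145·24² = 1 ✓
n=2: (289,24)∘(289,24) = (289·289+145·24·24, 289·24+24·289) = (167041,13872)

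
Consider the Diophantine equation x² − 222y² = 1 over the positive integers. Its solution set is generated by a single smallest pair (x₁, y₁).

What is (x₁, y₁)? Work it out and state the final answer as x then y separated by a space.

149 10

d=222: √d = [14; 1,8,1,28] (ℓ=4, even), read p_3/q_3
k=0  a_k=14  p_k/q_k = 14/1
…
k=2  a_k=8  p_k/q_k = 134/9
k=3  a_k=1  p_k/q_k = 149/10
→ (149, 10).  Check: 149²=22201, 222·10²=22200, difference 1.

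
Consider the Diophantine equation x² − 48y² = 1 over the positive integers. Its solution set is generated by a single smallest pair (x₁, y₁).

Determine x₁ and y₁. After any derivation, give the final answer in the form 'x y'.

√48 → a₀=6, period (1,12); ℓ=2 even so k=1
i=0: a=6 ⇒ p=6, q=1
i=1: a=1 ⇒ p=7, q=1
→ (7, 1).  Check: 7²=49, 48·1²=48, difference 1.

7 1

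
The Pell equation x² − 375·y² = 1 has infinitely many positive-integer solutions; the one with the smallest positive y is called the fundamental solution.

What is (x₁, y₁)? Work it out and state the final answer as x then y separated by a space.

d=375: √d = [19; 2,1,2,1,5,1,2,1,2,38] (ℓ=10, even), read p_9/q_9
a_0=19:  p_0=19·1+0=19,  q_0=19·0+1=1
…
a_2=1:  p_2=1·39+19=58,  q_2=1·2+1=3
a_3=2:  p_3=2·58+39=155,  q_3=2·3+2=8
a_4=1:  p_4=1·155+58=213,  q_4=1·8+3=11
a_5=5:  p_5=5·213+155=1220,  q_5=5·11+8=63
a_6=1:  p_6=1·1220+213=1433,  q_6=1·63+11=74
a_7=2:  p_7=2·1433+1220=4086,  q_7=2·74+63=211
a_8=1:  p_8=1·4086+1433=5519,  q_8=1·211+74=285
a_9=2:  p_9=2·5519+4086=15124,  q_9=2·285+211=781
fundamental: x₁=15124, y₁=781  (since 228735376 − 375·609961 = 1)

15124 781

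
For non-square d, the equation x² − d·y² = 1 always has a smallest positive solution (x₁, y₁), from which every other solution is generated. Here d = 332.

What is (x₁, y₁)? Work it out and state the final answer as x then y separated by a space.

√332 → a₀=18, period (4,1,1,8,1,1,4,36); ℓ=8 even so k=7
k=0  a_k=18  p_k/q_k = 18/1
k=1  a_k=4  p_k/q_k = 73/4
…
k=6  a_k=1  p_k/q_k = 2970/163
k=7  a_k=4  p_k/q_k = 13447/738
(x₁, y₁) = (13447, 738);  13447² − 332·738² = 1 ✓

13447 738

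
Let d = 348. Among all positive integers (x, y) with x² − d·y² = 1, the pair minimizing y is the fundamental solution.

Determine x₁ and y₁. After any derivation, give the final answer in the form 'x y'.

1567 84

√348 = [18; 1,1,1,8,1,1,1,36, …], period ℓ=8 (even) → k=7
a_0=18:  p_0=18·1+0=18,  q_0=18·0+1=1
…
a_3=1:  p_3=1·37+19=56,  q_3=1·2+1=3
…
a_6=1:  p_6=1·541+485=1026,  q_6=1·29+26=55
a_7=1:  p_7=1·1026+541=1567,  q_7=1·55+29=84
→ (1567, 84).  Check: 1567²=2455489, 348·84²=2455488, difference 1.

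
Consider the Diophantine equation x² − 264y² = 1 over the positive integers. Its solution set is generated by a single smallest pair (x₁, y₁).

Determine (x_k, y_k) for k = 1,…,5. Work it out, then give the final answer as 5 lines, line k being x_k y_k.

d=264: √d = [16; 4,32] (ℓ=2, even), read p_1/q_1
a_0=16:  p_0=16·1+0=16,  q_0=16·0+1=1
a_1=4:  p_1=4·16+1=65,  q_1=4·1+0=4
(x₁, y₁) = (65, 4);  65² − 264·4² = 1 ✓
k=2:  x_2 = 65·65+264·4·4 = 8449,  y_2 = 65·4+4·65 = 520
k=3:  x_3 = 65·8449+264·4·520 = 1098305,  y_3 = 65·520+4·8449 = 67596
k=4:  x_4 = 65·1098305+264·4·67596 = 142771201,  y_4 = 65·67596+4·1098305 = 8786960
k=5:  x_5 = 65·142771201+264·4·8786960 = 18559157825,  y_5 = 65·8786960+4·142771201 = 1142237204

65 4
8449 520
1098305 67596
142771201 8786960
18559157825 1142237204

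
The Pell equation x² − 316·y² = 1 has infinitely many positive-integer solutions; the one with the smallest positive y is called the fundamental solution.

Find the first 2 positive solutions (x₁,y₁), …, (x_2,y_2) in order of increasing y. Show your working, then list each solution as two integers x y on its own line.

12799 720
327628801 18430560

√316 → a₀=17, period (1,3,2,8,2,3,1,34); ℓ=8 even so k=7
k=0  a_k=17  p_k/q_k = 17/1
k=1  a_k=1  p_k/q_k = 18/1
k=2  a_k=3  p_k/q_k = 71/4
…
k=4  a_k=8  p_k/q_k = 1351/76
k=5  a_k=2  p_k/q_k = 2862/161
k=6  a_k=3  p_k/q_k = 9937/559
k=7  a_k=1  p_k/q_k = 12799/720
(x₁, y₁) = (12799, 720);  12799² − 316·720² = 1 ✓
k=2:  x_2 = 12799·12799+316·720·720 = 327628801,  y_2 = 12799·720+720·12799 = 18430560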